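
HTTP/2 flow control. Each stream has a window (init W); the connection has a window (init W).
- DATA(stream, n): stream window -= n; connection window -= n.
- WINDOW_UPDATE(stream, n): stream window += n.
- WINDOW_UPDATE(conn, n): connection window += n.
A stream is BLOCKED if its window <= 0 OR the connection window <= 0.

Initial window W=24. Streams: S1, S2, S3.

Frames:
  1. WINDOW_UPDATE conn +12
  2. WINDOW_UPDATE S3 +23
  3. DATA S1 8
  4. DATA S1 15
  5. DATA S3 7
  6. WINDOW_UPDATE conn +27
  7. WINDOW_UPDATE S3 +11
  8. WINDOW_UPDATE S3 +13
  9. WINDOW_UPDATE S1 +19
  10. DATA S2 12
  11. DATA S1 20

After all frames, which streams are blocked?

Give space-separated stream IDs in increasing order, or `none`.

Op 1: conn=36 S1=24 S2=24 S3=24 blocked=[]
Op 2: conn=36 S1=24 S2=24 S3=47 blocked=[]
Op 3: conn=28 S1=16 S2=24 S3=47 blocked=[]
Op 4: conn=13 S1=1 S2=24 S3=47 blocked=[]
Op 5: conn=6 S1=1 S2=24 S3=40 blocked=[]
Op 6: conn=33 S1=1 S2=24 S3=40 blocked=[]
Op 7: conn=33 S1=1 S2=24 S3=51 blocked=[]
Op 8: conn=33 S1=1 S2=24 S3=64 blocked=[]
Op 9: conn=33 S1=20 S2=24 S3=64 blocked=[]
Op 10: conn=21 S1=20 S2=12 S3=64 blocked=[]
Op 11: conn=1 S1=0 S2=12 S3=64 blocked=[1]

Answer: S1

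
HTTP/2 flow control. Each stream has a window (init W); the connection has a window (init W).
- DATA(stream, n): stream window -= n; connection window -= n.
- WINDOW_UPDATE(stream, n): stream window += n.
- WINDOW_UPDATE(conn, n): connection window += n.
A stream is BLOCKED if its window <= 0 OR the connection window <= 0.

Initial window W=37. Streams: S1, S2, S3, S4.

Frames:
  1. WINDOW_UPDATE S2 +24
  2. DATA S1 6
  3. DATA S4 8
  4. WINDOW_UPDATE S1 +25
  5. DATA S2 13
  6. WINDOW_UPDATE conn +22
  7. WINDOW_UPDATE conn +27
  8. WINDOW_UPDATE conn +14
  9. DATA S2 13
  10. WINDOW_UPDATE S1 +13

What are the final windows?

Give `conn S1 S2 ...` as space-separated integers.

Op 1: conn=37 S1=37 S2=61 S3=37 S4=37 blocked=[]
Op 2: conn=31 S1=31 S2=61 S3=37 S4=37 blocked=[]
Op 3: conn=23 S1=31 S2=61 S3=37 S4=29 blocked=[]
Op 4: conn=23 S1=56 S2=61 S3=37 S4=29 blocked=[]
Op 5: conn=10 S1=56 S2=48 S3=37 S4=29 blocked=[]
Op 6: conn=32 S1=56 S2=48 S3=37 S4=29 blocked=[]
Op 7: conn=59 S1=56 S2=48 S3=37 S4=29 blocked=[]
Op 8: conn=73 S1=56 S2=48 S3=37 S4=29 blocked=[]
Op 9: conn=60 S1=56 S2=35 S3=37 S4=29 blocked=[]
Op 10: conn=60 S1=69 S2=35 S3=37 S4=29 blocked=[]

Answer: 60 69 35 37 29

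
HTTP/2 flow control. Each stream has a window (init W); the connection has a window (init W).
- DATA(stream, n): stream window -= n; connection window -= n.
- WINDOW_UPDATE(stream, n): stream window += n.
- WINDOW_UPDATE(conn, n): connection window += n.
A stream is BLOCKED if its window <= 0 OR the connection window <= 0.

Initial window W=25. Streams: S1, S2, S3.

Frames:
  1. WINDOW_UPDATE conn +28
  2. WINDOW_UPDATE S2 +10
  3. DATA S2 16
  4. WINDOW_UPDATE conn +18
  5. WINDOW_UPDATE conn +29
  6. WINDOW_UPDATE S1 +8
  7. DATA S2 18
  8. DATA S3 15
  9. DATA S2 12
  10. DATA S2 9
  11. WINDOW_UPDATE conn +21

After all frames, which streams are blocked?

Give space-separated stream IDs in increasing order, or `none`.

Op 1: conn=53 S1=25 S2=25 S3=25 blocked=[]
Op 2: conn=53 S1=25 S2=35 S3=25 blocked=[]
Op 3: conn=37 S1=25 S2=19 S3=25 blocked=[]
Op 4: conn=55 S1=25 S2=19 S3=25 blocked=[]
Op 5: conn=84 S1=25 S2=19 S3=25 blocked=[]
Op 6: conn=84 S1=33 S2=19 S3=25 blocked=[]
Op 7: conn=66 S1=33 S2=1 S3=25 blocked=[]
Op 8: conn=51 S1=33 S2=1 S3=10 blocked=[]
Op 9: conn=39 S1=33 S2=-11 S3=10 blocked=[2]
Op 10: conn=30 S1=33 S2=-20 S3=10 blocked=[2]
Op 11: conn=51 S1=33 S2=-20 S3=10 blocked=[2]

Answer: S2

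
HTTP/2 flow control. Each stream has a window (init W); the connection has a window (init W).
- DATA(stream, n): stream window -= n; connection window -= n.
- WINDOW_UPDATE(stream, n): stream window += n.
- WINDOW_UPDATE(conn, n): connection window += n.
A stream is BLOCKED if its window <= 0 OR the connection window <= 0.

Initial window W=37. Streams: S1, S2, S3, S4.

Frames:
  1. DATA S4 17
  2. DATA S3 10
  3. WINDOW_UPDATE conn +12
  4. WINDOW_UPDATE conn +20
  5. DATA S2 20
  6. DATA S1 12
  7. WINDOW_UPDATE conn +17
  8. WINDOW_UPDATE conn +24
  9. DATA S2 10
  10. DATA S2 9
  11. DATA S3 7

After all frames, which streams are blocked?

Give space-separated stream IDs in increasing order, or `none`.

Op 1: conn=20 S1=37 S2=37 S3=37 S4=20 blocked=[]
Op 2: conn=10 S1=37 S2=37 S3=27 S4=20 blocked=[]
Op 3: conn=22 S1=37 S2=37 S3=27 S4=20 blocked=[]
Op 4: conn=42 S1=37 S2=37 S3=27 S4=20 blocked=[]
Op 5: conn=22 S1=37 S2=17 S3=27 S4=20 blocked=[]
Op 6: conn=10 S1=25 S2=17 S3=27 S4=20 blocked=[]
Op 7: conn=27 S1=25 S2=17 S3=27 S4=20 blocked=[]
Op 8: conn=51 S1=25 S2=17 S3=27 S4=20 blocked=[]
Op 9: conn=41 S1=25 S2=7 S3=27 S4=20 blocked=[]
Op 10: conn=32 S1=25 S2=-2 S3=27 S4=20 blocked=[2]
Op 11: conn=25 S1=25 S2=-2 S3=20 S4=20 blocked=[2]

Answer: S2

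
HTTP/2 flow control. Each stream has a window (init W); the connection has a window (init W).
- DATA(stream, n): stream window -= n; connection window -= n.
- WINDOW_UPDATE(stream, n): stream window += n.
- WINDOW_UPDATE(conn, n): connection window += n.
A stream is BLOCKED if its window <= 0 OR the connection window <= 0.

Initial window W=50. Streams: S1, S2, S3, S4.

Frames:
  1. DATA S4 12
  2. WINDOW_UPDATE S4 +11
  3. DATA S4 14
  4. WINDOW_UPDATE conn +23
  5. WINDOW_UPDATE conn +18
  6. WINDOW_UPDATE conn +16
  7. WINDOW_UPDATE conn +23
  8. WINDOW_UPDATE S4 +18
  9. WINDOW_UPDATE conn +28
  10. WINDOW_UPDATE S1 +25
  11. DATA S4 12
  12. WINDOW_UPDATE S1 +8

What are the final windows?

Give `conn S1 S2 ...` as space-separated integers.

Op 1: conn=38 S1=50 S2=50 S3=50 S4=38 blocked=[]
Op 2: conn=38 S1=50 S2=50 S3=50 S4=49 blocked=[]
Op 3: conn=24 S1=50 S2=50 S3=50 S4=35 blocked=[]
Op 4: conn=47 S1=50 S2=50 S3=50 S4=35 blocked=[]
Op 5: conn=65 S1=50 S2=50 S3=50 S4=35 blocked=[]
Op 6: conn=81 S1=50 S2=50 S3=50 S4=35 blocked=[]
Op 7: conn=104 S1=50 S2=50 S3=50 S4=35 blocked=[]
Op 8: conn=104 S1=50 S2=50 S3=50 S4=53 blocked=[]
Op 9: conn=132 S1=50 S2=50 S3=50 S4=53 blocked=[]
Op 10: conn=132 S1=75 S2=50 S3=50 S4=53 blocked=[]
Op 11: conn=120 S1=75 S2=50 S3=50 S4=41 blocked=[]
Op 12: conn=120 S1=83 S2=50 S3=50 S4=41 blocked=[]

Answer: 120 83 50 50 41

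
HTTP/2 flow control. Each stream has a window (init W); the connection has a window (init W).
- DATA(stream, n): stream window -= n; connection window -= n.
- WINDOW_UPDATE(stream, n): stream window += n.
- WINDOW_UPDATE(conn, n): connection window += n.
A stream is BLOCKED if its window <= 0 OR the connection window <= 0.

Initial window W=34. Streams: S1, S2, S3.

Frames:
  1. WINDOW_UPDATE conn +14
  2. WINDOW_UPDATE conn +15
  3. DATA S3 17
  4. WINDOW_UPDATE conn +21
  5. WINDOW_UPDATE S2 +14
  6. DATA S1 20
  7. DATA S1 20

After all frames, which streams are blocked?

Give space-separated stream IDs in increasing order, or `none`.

Op 1: conn=48 S1=34 S2=34 S3=34 blocked=[]
Op 2: conn=63 S1=34 S2=34 S3=34 blocked=[]
Op 3: conn=46 S1=34 S2=34 S3=17 blocked=[]
Op 4: conn=67 S1=34 S2=34 S3=17 blocked=[]
Op 5: conn=67 S1=34 S2=48 S3=17 blocked=[]
Op 6: conn=47 S1=14 S2=48 S3=17 blocked=[]
Op 7: conn=27 S1=-6 S2=48 S3=17 blocked=[1]

Answer: S1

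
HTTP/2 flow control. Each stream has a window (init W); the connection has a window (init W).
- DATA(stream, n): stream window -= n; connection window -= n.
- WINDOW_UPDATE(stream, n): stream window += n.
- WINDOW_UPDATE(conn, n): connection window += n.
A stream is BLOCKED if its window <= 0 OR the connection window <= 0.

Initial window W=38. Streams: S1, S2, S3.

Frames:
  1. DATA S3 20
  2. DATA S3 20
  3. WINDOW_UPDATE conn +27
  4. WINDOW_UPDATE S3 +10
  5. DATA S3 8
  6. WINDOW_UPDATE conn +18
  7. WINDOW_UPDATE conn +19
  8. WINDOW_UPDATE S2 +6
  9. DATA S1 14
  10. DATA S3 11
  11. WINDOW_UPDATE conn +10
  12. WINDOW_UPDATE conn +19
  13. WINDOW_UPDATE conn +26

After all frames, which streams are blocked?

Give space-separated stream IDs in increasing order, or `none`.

Op 1: conn=18 S1=38 S2=38 S3=18 blocked=[]
Op 2: conn=-2 S1=38 S2=38 S3=-2 blocked=[1, 2, 3]
Op 3: conn=25 S1=38 S2=38 S3=-2 blocked=[3]
Op 4: conn=25 S1=38 S2=38 S3=8 blocked=[]
Op 5: conn=17 S1=38 S2=38 S3=0 blocked=[3]
Op 6: conn=35 S1=38 S2=38 S3=0 blocked=[3]
Op 7: conn=54 S1=38 S2=38 S3=0 blocked=[3]
Op 8: conn=54 S1=38 S2=44 S3=0 blocked=[3]
Op 9: conn=40 S1=24 S2=44 S3=0 blocked=[3]
Op 10: conn=29 S1=24 S2=44 S3=-11 blocked=[3]
Op 11: conn=39 S1=24 S2=44 S3=-11 blocked=[3]
Op 12: conn=58 S1=24 S2=44 S3=-11 blocked=[3]
Op 13: conn=84 S1=24 S2=44 S3=-11 blocked=[3]

Answer: S3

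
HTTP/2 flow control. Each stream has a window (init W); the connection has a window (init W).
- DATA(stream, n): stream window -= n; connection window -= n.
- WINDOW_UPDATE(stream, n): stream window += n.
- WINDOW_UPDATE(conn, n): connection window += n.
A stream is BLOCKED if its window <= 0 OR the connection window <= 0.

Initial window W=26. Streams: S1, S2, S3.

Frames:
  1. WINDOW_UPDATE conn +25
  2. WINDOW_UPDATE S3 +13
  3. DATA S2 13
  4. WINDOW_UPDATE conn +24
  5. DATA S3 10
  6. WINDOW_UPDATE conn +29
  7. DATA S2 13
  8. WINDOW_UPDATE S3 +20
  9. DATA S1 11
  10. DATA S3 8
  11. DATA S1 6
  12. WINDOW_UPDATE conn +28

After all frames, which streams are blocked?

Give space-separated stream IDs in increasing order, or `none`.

Answer: S2

Derivation:
Op 1: conn=51 S1=26 S2=26 S3=26 blocked=[]
Op 2: conn=51 S1=26 S2=26 S3=39 blocked=[]
Op 3: conn=38 S1=26 S2=13 S3=39 blocked=[]
Op 4: conn=62 S1=26 S2=13 S3=39 blocked=[]
Op 5: conn=52 S1=26 S2=13 S3=29 blocked=[]
Op 6: conn=81 S1=26 S2=13 S3=29 blocked=[]
Op 7: conn=68 S1=26 S2=0 S3=29 blocked=[2]
Op 8: conn=68 S1=26 S2=0 S3=49 blocked=[2]
Op 9: conn=57 S1=15 S2=0 S3=49 blocked=[2]
Op 10: conn=49 S1=15 S2=0 S3=41 blocked=[2]
Op 11: conn=43 S1=9 S2=0 S3=41 blocked=[2]
Op 12: conn=71 S1=9 S2=0 S3=41 blocked=[2]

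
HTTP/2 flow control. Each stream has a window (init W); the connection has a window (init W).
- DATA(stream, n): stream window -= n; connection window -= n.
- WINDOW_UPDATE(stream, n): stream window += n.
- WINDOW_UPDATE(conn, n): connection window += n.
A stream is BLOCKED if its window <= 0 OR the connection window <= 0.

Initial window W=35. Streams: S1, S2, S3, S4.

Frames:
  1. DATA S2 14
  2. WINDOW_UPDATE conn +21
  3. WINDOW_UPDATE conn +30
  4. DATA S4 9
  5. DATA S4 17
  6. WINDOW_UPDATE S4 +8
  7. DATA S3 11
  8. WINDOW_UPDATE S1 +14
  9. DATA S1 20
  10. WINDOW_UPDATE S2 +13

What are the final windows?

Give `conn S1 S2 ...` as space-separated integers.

Op 1: conn=21 S1=35 S2=21 S3=35 S4=35 blocked=[]
Op 2: conn=42 S1=35 S2=21 S3=35 S4=35 blocked=[]
Op 3: conn=72 S1=35 S2=21 S3=35 S4=35 blocked=[]
Op 4: conn=63 S1=35 S2=21 S3=35 S4=26 blocked=[]
Op 5: conn=46 S1=35 S2=21 S3=35 S4=9 blocked=[]
Op 6: conn=46 S1=35 S2=21 S3=35 S4=17 blocked=[]
Op 7: conn=35 S1=35 S2=21 S3=24 S4=17 blocked=[]
Op 8: conn=35 S1=49 S2=21 S3=24 S4=17 blocked=[]
Op 9: conn=15 S1=29 S2=21 S3=24 S4=17 blocked=[]
Op 10: conn=15 S1=29 S2=34 S3=24 S4=17 blocked=[]

Answer: 15 29 34 24 17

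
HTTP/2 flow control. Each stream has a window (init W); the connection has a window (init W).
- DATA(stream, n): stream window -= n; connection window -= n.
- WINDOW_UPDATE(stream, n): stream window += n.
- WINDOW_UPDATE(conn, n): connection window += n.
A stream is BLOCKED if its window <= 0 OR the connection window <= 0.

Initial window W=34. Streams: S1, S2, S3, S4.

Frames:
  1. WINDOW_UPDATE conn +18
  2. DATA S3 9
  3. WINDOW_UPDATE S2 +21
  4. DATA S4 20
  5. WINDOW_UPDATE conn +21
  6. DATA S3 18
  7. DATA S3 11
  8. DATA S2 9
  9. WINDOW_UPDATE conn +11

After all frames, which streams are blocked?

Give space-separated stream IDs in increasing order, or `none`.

Answer: S3

Derivation:
Op 1: conn=52 S1=34 S2=34 S3=34 S4=34 blocked=[]
Op 2: conn=43 S1=34 S2=34 S3=25 S4=34 blocked=[]
Op 3: conn=43 S1=34 S2=55 S3=25 S4=34 blocked=[]
Op 4: conn=23 S1=34 S2=55 S3=25 S4=14 blocked=[]
Op 5: conn=44 S1=34 S2=55 S3=25 S4=14 blocked=[]
Op 6: conn=26 S1=34 S2=55 S3=7 S4=14 blocked=[]
Op 7: conn=15 S1=34 S2=55 S3=-4 S4=14 blocked=[3]
Op 8: conn=6 S1=34 S2=46 S3=-4 S4=14 blocked=[3]
Op 9: conn=17 S1=34 S2=46 S3=-4 S4=14 blocked=[3]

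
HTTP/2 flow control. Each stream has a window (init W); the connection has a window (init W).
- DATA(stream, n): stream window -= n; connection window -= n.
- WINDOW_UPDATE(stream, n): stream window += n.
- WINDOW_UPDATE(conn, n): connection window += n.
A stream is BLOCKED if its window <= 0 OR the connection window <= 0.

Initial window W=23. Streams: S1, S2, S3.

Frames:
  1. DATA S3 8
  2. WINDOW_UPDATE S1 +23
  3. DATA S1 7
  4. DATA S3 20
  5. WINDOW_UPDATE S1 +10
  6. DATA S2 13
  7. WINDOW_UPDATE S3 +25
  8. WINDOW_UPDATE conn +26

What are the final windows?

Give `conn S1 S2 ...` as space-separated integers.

Answer: 1 49 10 20

Derivation:
Op 1: conn=15 S1=23 S2=23 S3=15 blocked=[]
Op 2: conn=15 S1=46 S2=23 S3=15 blocked=[]
Op 3: conn=8 S1=39 S2=23 S3=15 blocked=[]
Op 4: conn=-12 S1=39 S2=23 S3=-5 blocked=[1, 2, 3]
Op 5: conn=-12 S1=49 S2=23 S3=-5 blocked=[1, 2, 3]
Op 6: conn=-25 S1=49 S2=10 S3=-5 blocked=[1, 2, 3]
Op 7: conn=-25 S1=49 S2=10 S3=20 blocked=[1, 2, 3]
Op 8: conn=1 S1=49 S2=10 S3=20 blocked=[]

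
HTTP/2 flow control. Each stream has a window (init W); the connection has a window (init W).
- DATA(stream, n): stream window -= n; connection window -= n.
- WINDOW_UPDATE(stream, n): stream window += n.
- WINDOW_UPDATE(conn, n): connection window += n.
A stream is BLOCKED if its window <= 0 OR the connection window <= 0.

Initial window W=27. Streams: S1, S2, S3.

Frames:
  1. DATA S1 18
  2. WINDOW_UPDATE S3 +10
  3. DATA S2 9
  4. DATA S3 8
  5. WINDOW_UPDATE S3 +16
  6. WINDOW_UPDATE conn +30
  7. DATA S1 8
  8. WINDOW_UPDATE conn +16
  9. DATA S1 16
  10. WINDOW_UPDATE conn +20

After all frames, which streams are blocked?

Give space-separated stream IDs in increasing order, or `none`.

Answer: S1

Derivation:
Op 1: conn=9 S1=9 S2=27 S3=27 blocked=[]
Op 2: conn=9 S1=9 S2=27 S3=37 blocked=[]
Op 3: conn=0 S1=9 S2=18 S3=37 blocked=[1, 2, 3]
Op 4: conn=-8 S1=9 S2=18 S3=29 blocked=[1, 2, 3]
Op 5: conn=-8 S1=9 S2=18 S3=45 blocked=[1, 2, 3]
Op 6: conn=22 S1=9 S2=18 S3=45 blocked=[]
Op 7: conn=14 S1=1 S2=18 S3=45 blocked=[]
Op 8: conn=30 S1=1 S2=18 S3=45 blocked=[]
Op 9: conn=14 S1=-15 S2=18 S3=45 blocked=[1]
Op 10: conn=34 S1=-15 S2=18 S3=45 blocked=[1]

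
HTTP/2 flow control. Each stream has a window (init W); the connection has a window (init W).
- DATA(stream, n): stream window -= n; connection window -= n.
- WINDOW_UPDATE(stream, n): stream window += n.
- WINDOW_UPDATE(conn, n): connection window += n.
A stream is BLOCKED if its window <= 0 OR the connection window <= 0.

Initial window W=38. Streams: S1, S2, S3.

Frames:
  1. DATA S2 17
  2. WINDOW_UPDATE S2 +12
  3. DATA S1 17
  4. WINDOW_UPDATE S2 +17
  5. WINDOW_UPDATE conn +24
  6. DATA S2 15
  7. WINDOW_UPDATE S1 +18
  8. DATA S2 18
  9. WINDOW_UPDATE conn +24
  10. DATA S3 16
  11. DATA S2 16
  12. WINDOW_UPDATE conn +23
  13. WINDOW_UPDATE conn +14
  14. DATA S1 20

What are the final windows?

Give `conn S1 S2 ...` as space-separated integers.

Answer: 4 19 1 22

Derivation:
Op 1: conn=21 S1=38 S2=21 S3=38 blocked=[]
Op 2: conn=21 S1=38 S2=33 S3=38 blocked=[]
Op 3: conn=4 S1=21 S2=33 S3=38 blocked=[]
Op 4: conn=4 S1=21 S2=50 S3=38 blocked=[]
Op 5: conn=28 S1=21 S2=50 S3=38 blocked=[]
Op 6: conn=13 S1=21 S2=35 S3=38 blocked=[]
Op 7: conn=13 S1=39 S2=35 S3=38 blocked=[]
Op 8: conn=-5 S1=39 S2=17 S3=38 blocked=[1, 2, 3]
Op 9: conn=19 S1=39 S2=17 S3=38 blocked=[]
Op 10: conn=3 S1=39 S2=17 S3=22 blocked=[]
Op 11: conn=-13 S1=39 S2=1 S3=22 blocked=[1, 2, 3]
Op 12: conn=10 S1=39 S2=1 S3=22 blocked=[]
Op 13: conn=24 S1=39 S2=1 S3=22 blocked=[]
Op 14: conn=4 S1=19 S2=1 S3=22 blocked=[]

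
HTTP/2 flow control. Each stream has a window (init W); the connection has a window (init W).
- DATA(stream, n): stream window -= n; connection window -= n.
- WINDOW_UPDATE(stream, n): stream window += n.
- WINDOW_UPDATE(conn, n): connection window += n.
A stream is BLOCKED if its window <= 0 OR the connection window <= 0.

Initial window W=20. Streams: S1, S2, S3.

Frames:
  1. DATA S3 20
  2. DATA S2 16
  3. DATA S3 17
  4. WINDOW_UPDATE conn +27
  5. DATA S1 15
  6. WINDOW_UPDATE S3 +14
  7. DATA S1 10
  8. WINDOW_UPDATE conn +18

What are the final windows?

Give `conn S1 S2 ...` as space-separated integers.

Op 1: conn=0 S1=20 S2=20 S3=0 blocked=[1, 2, 3]
Op 2: conn=-16 S1=20 S2=4 S3=0 blocked=[1, 2, 3]
Op 3: conn=-33 S1=20 S2=4 S3=-17 blocked=[1, 2, 3]
Op 4: conn=-6 S1=20 S2=4 S3=-17 blocked=[1, 2, 3]
Op 5: conn=-21 S1=5 S2=4 S3=-17 blocked=[1, 2, 3]
Op 6: conn=-21 S1=5 S2=4 S3=-3 blocked=[1, 2, 3]
Op 7: conn=-31 S1=-5 S2=4 S3=-3 blocked=[1, 2, 3]
Op 8: conn=-13 S1=-5 S2=4 S3=-3 blocked=[1, 2, 3]

Answer: -13 -5 4 -3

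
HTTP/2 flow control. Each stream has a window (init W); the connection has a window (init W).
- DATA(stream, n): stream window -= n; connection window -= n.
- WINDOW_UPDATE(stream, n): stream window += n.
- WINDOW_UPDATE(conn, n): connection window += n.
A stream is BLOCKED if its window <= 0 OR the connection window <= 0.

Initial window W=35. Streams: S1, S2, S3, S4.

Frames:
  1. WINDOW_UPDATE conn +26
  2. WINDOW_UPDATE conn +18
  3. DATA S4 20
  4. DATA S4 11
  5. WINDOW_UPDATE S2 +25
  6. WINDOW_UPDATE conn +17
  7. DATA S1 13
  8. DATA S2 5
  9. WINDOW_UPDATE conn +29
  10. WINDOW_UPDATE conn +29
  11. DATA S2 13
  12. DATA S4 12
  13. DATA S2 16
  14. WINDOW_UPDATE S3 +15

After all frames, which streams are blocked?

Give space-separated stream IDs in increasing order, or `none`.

Answer: S4

Derivation:
Op 1: conn=61 S1=35 S2=35 S3=35 S4=35 blocked=[]
Op 2: conn=79 S1=35 S2=35 S3=35 S4=35 blocked=[]
Op 3: conn=59 S1=35 S2=35 S3=35 S4=15 blocked=[]
Op 4: conn=48 S1=35 S2=35 S3=35 S4=4 blocked=[]
Op 5: conn=48 S1=35 S2=60 S3=35 S4=4 blocked=[]
Op 6: conn=65 S1=35 S2=60 S3=35 S4=4 blocked=[]
Op 7: conn=52 S1=22 S2=60 S3=35 S4=4 blocked=[]
Op 8: conn=47 S1=22 S2=55 S3=35 S4=4 blocked=[]
Op 9: conn=76 S1=22 S2=55 S3=35 S4=4 blocked=[]
Op 10: conn=105 S1=22 S2=55 S3=35 S4=4 blocked=[]
Op 11: conn=92 S1=22 S2=42 S3=35 S4=4 blocked=[]
Op 12: conn=80 S1=22 S2=42 S3=35 S4=-8 blocked=[4]
Op 13: conn=64 S1=22 S2=26 S3=35 S4=-8 blocked=[4]
Op 14: conn=64 S1=22 S2=26 S3=50 S4=-8 blocked=[4]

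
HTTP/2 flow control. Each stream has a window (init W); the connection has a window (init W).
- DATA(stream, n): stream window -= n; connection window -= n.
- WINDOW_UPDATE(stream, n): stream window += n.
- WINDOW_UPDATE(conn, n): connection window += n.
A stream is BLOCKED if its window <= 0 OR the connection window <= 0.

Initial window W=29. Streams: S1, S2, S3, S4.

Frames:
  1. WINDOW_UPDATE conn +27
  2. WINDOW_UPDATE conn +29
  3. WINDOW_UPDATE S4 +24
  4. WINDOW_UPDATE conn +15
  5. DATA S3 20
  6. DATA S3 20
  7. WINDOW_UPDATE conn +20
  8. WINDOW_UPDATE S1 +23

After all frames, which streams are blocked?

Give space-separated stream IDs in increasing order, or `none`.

Answer: S3

Derivation:
Op 1: conn=56 S1=29 S2=29 S3=29 S4=29 blocked=[]
Op 2: conn=85 S1=29 S2=29 S3=29 S4=29 blocked=[]
Op 3: conn=85 S1=29 S2=29 S3=29 S4=53 blocked=[]
Op 4: conn=100 S1=29 S2=29 S3=29 S4=53 blocked=[]
Op 5: conn=80 S1=29 S2=29 S3=9 S4=53 blocked=[]
Op 6: conn=60 S1=29 S2=29 S3=-11 S4=53 blocked=[3]
Op 7: conn=80 S1=29 S2=29 S3=-11 S4=53 blocked=[3]
Op 8: conn=80 S1=52 S2=29 S3=-11 S4=53 blocked=[3]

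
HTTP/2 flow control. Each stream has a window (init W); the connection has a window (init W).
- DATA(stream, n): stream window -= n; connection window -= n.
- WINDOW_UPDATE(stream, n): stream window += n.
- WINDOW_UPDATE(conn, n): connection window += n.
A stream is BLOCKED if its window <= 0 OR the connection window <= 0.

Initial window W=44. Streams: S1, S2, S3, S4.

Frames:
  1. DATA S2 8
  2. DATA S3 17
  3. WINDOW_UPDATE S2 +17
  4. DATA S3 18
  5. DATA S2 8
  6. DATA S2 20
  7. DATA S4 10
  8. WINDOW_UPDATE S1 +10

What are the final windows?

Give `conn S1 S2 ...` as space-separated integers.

Op 1: conn=36 S1=44 S2=36 S3=44 S4=44 blocked=[]
Op 2: conn=19 S1=44 S2=36 S3=27 S4=44 blocked=[]
Op 3: conn=19 S1=44 S2=53 S3=27 S4=44 blocked=[]
Op 4: conn=1 S1=44 S2=53 S3=9 S4=44 blocked=[]
Op 5: conn=-7 S1=44 S2=45 S3=9 S4=44 blocked=[1, 2, 3, 4]
Op 6: conn=-27 S1=44 S2=25 S3=9 S4=44 blocked=[1, 2, 3, 4]
Op 7: conn=-37 S1=44 S2=25 S3=9 S4=34 blocked=[1, 2, 3, 4]
Op 8: conn=-37 S1=54 S2=25 S3=9 S4=34 blocked=[1, 2, 3, 4]

Answer: -37 54 25 9 34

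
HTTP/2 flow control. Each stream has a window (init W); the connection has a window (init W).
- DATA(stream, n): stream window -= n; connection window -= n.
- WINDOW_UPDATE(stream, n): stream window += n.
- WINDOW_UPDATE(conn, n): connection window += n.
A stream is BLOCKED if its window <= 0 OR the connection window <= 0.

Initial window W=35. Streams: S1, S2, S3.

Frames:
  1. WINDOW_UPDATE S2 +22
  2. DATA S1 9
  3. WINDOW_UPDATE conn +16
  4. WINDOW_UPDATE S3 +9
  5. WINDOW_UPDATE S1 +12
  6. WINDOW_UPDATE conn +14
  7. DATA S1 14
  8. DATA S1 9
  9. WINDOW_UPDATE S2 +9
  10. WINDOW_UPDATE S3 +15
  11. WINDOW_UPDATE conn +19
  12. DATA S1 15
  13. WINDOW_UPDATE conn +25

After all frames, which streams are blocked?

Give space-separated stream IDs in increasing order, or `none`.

Answer: S1

Derivation:
Op 1: conn=35 S1=35 S2=57 S3=35 blocked=[]
Op 2: conn=26 S1=26 S2=57 S3=35 blocked=[]
Op 3: conn=42 S1=26 S2=57 S3=35 blocked=[]
Op 4: conn=42 S1=26 S2=57 S3=44 blocked=[]
Op 5: conn=42 S1=38 S2=57 S3=44 blocked=[]
Op 6: conn=56 S1=38 S2=57 S3=44 blocked=[]
Op 7: conn=42 S1=24 S2=57 S3=44 blocked=[]
Op 8: conn=33 S1=15 S2=57 S3=44 blocked=[]
Op 9: conn=33 S1=15 S2=66 S3=44 blocked=[]
Op 10: conn=33 S1=15 S2=66 S3=59 blocked=[]
Op 11: conn=52 S1=15 S2=66 S3=59 blocked=[]
Op 12: conn=37 S1=0 S2=66 S3=59 blocked=[1]
Op 13: conn=62 S1=0 S2=66 S3=59 blocked=[1]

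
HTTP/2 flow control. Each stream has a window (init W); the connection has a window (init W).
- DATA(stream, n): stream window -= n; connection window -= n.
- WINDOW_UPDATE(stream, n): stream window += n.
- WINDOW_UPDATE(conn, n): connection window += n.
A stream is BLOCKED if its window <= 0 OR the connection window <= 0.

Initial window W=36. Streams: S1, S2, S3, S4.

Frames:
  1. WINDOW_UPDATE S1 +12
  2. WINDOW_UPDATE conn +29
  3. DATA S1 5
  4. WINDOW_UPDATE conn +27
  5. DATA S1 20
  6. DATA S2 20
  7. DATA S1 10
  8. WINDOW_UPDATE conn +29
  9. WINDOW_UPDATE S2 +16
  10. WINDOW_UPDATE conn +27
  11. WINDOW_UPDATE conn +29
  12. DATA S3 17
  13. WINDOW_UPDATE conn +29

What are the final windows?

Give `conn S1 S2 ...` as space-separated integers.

Answer: 134 13 32 19 36

Derivation:
Op 1: conn=36 S1=48 S2=36 S3=36 S4=36 blocked=[]
Op 2: conn=65 S1=48 S2=36 S3=36 S4=36 blocked=[]
Op 3: conn=60 S1=43 S2=36 S3=36 S4=36 blocked=[]
Op 4: conn=87 S1=43 S2=36 S3=36 S4=36 blocked=[]
Op 5: conn=67 S1=23 S2=36 S3=36 S4=36 blocked=[]
Op 6: conn=47 S1=23 S2=16 S3=36 S4=36 blocked=[]
Op 7: conn=37 S1=13 S2=16 S3=36 S4=36 blocked=[]
Op 8: conn=66 S1=13 S2=16 S3=36 S4=36 blocked=[]
Op 9: conn=66 S1=13 S2=32 S3=36 S4=36 blocked=[]
Op 10: conn=93 S1=13 S2=32 S3=36 S4=36 blocked=[]
Op 11: conn=122 S1=13 S2=32 S3=36 S4=36 blocked=[]
Op 12: conn=105 S1=13 S2=32 S3=19 S4=36 blocked=[]
Op 13: conn=134 S1=13 S2=32 S3=19 S4=36 blocked=[]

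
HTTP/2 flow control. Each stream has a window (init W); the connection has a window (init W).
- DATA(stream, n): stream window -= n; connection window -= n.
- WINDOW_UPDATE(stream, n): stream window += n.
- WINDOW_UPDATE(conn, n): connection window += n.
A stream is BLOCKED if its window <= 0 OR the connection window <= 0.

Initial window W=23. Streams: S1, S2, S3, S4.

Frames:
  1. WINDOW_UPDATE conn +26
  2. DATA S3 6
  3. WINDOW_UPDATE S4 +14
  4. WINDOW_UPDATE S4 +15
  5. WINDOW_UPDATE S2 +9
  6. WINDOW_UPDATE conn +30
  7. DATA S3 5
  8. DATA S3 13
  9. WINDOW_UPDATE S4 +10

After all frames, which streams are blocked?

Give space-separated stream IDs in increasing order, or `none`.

Op 1: conn=49 S1=23 S2=23 S3=23 S4=23 blocked=[]
Op 2: conn=43 S1=23 S2=23 S3=17 S4=23 blocked=[]
Op 3: conn=43 S1=23 S2=23 S3=17 S4=37 blocked=[]
Op 4: conn=43 S1=23 S2=23 S3=17 S4=52 blocked=[]
Op 5: conn=43 S1=23 S2=32 S3=17 S4=52 blocked=[]
Op 6: conn=73 S1=23 S2=32 S3=17 S4=52 blocked=[]
Op 7: conn=68 S1=23 S2=32 S3=12 S4=52 blocked=[]
Op 8: conn=55 S1=23 S2=32 S3=-1 S4=52 blocked=[3]
Op 9: conn=55 S1=23 S2=32 S3=-1 S4=62 blocked=[3]

Answer: S3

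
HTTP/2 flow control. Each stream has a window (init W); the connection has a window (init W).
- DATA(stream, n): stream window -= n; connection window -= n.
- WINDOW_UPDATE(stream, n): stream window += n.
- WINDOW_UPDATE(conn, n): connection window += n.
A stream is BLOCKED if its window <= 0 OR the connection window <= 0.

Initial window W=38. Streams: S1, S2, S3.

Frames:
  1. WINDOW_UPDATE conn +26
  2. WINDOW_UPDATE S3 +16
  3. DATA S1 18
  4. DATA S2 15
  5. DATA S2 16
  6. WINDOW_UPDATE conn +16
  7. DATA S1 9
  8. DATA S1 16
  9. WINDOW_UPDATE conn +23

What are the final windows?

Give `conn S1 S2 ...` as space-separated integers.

Answer: 29 -5 7 54

Derivation:
Op 1: conn=64 S1=38 S2=38 S3=38 blocked=[]
Op 2: conn=64 S1=38 S2=38 S3=54 blocked=[]
Op 3: conn=46 S1=20 S2=38 S3=54 blocked=[]
Op 4: conn=31 S1=20 S2=23 S3=54 blocked=[]
Op 5: conn=15 S1=20 S2=7 S3=54 blocked=[]
Op 6: conn=31 S1=20 S2=7 S3=54 blocked=[]
Op 7: conn=22 S1=11 S2=7 S3=54 blocked=[]
Op 8: conn=6 S1=-5 S2=7 S3=54 blocked=[1]
Op 9: conn=29 S1=-5 S2=7 S3=54 blocked=[1]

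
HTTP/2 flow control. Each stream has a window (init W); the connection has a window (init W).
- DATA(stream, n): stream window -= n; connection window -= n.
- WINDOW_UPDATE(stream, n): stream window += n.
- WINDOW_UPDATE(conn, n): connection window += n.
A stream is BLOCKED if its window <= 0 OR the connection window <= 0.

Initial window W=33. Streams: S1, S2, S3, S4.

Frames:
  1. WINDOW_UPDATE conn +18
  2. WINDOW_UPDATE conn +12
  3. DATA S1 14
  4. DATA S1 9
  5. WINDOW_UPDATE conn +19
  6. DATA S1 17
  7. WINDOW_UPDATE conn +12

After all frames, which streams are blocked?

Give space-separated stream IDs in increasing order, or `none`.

Answer: S1

Derivation:
Op 1: conn=51 S1=33 S2=33 S3=33 S4=33 blocked=[]
Op 2: conn=63 S1=33 S2=33 S3=33 S4=33 blocked=[]
Op 3: conn=49 S1=19 S2=33 S3=33 S4=33 blocked=[]
Op 4: conn=40 S1=10 S2=33 S3=33 S4=33 blocked=[]
Op 5: conn=59 S1=10 S2=33 S3=33 S4=33 blocked=[]
Op 6: conn=42 S1=-7 S2=33 S3=33 S4=33 blocked=[1]
Op 7: conn=54 S1=-7 S2=33 S3=33 S4=33 blocked=[1]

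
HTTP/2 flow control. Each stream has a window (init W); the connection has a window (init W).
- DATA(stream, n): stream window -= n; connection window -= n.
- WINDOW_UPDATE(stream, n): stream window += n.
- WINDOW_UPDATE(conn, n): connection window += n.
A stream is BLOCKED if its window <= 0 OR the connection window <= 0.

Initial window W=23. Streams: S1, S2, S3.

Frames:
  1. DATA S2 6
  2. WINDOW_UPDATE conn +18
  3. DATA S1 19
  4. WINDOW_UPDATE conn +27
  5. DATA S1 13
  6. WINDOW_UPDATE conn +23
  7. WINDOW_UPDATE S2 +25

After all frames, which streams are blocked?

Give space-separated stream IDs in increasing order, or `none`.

Op 1: conn=17 S1=23 S2=17 S3=23 blocked=[]
Op 2: conn=35 S1=23 S2=17 S3=23 blocked=[]
Op 3: conn=16 S1=4 S2=17 S3=23 blocked=[]
Op 4: conn=43 S1=4 S2=17 S3=23 blocked=[]
Op 5: conn=30 S1=-9 S2=17 S3=23 blocked=[1]
Op 6: conn=53 S1=-9 S2=17 S3=23 blocked=[1]
Op 7: conn=53 S1=-9 S2=42 S3=23 blocked=[1]

Answer: S1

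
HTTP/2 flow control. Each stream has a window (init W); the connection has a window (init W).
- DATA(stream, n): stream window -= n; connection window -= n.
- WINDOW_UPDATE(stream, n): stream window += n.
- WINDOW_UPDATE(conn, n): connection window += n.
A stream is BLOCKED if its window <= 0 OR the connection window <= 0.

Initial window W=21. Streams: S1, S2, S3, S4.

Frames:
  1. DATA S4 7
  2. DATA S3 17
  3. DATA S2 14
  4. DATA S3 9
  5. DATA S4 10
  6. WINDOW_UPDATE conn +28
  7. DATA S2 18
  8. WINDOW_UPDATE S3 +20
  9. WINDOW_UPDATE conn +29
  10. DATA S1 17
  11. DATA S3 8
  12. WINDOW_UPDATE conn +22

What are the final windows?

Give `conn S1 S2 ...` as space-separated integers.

Answer: 0 4 -11 7 4

Derivation:
Op 1: conn=14 S1=21 S2=21 S3=21 S4=14 blocked=[]
Op 2: conn=-3 S1=21 S2=21 S3=4 S4=14 blocked=[1, 2, 3, 4]
Op 3: conn=-17 S1=21 S2=7 S3=4 S4=14 blocked=[1, 2, 3, 4]
Op 4: conn=-26 S1=21 S2=7 S3=-5 S4=14 blocked=[1, 2, 3, 4]
Op 5: conn=-36 S1=21 S2=7 S3=-5 S4=4 blocked=[1, 2, 3, 4]
Op 6: conn=-8 S1=21 S2=7 S3=-5 S4=4 blocked=[1, 2, 3, 4]
Op 7: conn=-26 S1=21 S2=-11 S3=-5 S4=4 blocked=[1, 2, 3, 4]
Op 8: conn=-26 S1=21 S2=-11 S3=15 S4=4 blocked=[1, 2, 3, 4]
Op 9: conn=3 S1=21 S2=-11 S3=15 S4=4 blocked=[2]
Op 10: conn=-14 S1=4 S2=-11 S3=15 S4=4 blocked=[1, 2, 3, 4]
Op 11: conn=-22 S1=4 S2=-11 S3=7 S4=4 blocked=[1, 2, 3, 4]
Op 12: conn=0 S1=4 S2=-11 S3=7 S4=4 blocked=[1, 2, 3, 4]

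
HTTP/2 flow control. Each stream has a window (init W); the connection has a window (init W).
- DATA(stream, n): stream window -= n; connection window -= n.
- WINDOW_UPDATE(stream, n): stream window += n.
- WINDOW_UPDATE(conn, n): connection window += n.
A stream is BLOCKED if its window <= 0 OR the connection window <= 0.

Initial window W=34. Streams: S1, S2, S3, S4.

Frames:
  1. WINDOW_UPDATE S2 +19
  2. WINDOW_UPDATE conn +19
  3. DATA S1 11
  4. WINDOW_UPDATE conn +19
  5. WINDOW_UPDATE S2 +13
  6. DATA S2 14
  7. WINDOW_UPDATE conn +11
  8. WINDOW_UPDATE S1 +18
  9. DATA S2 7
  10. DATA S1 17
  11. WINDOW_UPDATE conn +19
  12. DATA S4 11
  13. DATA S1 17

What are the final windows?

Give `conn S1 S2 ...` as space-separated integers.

Op 1: conn=34 S1=34 S2=53 S3=34 S4=34 blocked=[]
Op 2: conn=53 S1=34 S2=53 S3=34 S4=34 blocked=[]
Op 3: conn=42 S1=23 S2=53 S3=34 S4=34 blocked=[]
Op 4: conn=61 S1=23 S2=53 S3=34 S4=34 blocked=[]
Op 5: conn=61 S1=23 S2=66 S3=34 S4=34 blocked=[]
Op 6: conn=47 S1=23 S2=52 S3=34 S4=34 blocked=[]
Op 7: conn=58 S1=23 S2=52 S3=34 S4=34 blocked=[]
Op 8: conn=58 S1=41 S2=52 S3=34 S4=34 blocked=[]
Op 9: conn=51 S1=41 S2=45 S3=34 S4=34 blocked=[]
Op 10: conn=34 S1=24 S2=45 S3=34 S4=34 blocked=[]
Op 11: conn=53 S1=24 S2=45 S3=34 S4=34 blocked=[]
Op 12: conn=42 S1=24 S2=45 S3=34 S4=23 blocked=[]
Op 13: conn=25 S1=7 S2=45 S3=34 S4=23 blocked=[]

Answer: 25 7 45 34 23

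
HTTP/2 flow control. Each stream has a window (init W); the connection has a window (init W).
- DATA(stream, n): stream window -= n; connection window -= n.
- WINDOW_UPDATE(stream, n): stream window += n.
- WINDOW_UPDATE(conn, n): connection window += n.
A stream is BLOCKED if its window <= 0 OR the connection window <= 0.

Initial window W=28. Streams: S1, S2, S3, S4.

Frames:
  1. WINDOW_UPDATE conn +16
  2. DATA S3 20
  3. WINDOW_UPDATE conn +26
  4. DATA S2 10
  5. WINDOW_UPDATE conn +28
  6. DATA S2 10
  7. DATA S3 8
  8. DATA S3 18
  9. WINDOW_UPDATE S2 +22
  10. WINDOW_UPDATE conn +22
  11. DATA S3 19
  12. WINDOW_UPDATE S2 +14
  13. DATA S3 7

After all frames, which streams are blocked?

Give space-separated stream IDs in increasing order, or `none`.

Answer: S3

Derivation:
Op 1: conn=44 S1=28 S2=28 S3=28 S4=28 blocked=[]
Op 2: conn=24 S1=28 S2=28 S3=8 S4=28 blocked=[]
Op 3: conn=50 S1=28 S2=28 S3=8 S4=28 blocked=[]
Op 4: conn=40 S1=28 S2=18 S3=8 S4=28 blocked=[]
Op 5: conn=68 S1=28 S2=18 S3=8 S4=28 blocked=[]
Op 6: conn=58 S1=28 S2=8 S3=8 S4=28 blocked=[]
Op 7: conn=50 S1=28 S2=8 S3=0 S4=28 blocked=[3]
Op 8: conn=32 S1=28 S2=8 S3=-18 S4=28 blocked=[3]
Op 9: conn=32 S1=28 S2=30 S3=-18 S4=28 blocked=[3]
Op 10: conn=54 S1=28 S2=30 S3=-18 S4=28 blocked=[3]
Op 11: conn=35 S1=28 S2=30 S3=-37 S4=28 blocked=[3]
Op 12: conn=35 S1=28 S2=44 S3=-37 S4=28 blocked=[3]
Op 13: conn=28 S1=28 S2=44 S3=-44 S4=28 blocked=[3]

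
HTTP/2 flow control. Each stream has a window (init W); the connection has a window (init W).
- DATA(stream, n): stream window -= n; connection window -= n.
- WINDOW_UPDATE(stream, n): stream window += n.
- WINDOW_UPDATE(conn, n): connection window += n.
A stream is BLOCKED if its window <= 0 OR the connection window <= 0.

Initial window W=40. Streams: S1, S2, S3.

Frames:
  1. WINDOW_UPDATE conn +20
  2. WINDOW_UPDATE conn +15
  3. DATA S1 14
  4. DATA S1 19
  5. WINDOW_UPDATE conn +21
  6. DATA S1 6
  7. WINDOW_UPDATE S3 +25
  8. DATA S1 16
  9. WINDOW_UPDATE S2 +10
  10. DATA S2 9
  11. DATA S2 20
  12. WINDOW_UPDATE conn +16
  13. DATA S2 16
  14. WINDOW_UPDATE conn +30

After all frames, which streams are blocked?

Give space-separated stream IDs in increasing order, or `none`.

Op 1: conn=60 S1=40 S2=40 S3=40 blocked=[]
Op 2: conn=75 S1=40 S2=40 S3=40 blocked=[]
Op 3: conn=61 S1=26 S2=40 S3=40 blocked=[]
Op 4: conn=42 S1=7 S2=40 S3=40 blocked=[]
Op 5: conn=63 S1=7 S2=40 S3=40 blocked=[]
Op 6: conn=57 S1=1 S2=40 S3=40 blocked=[]
Op 7: conn=57 S1=1 S2=40 S3=65 blocked=[]
Op 8: conn=41 S1=-15 S2=40 S3=65 blocked=[1]
Op 9: conn=41 S1=-15 S2=50 S3=65 blocked=[1]
Op 10: conn=32 S1=-15 S2=41 S3=65 blocked=[1]
Op 11: conn=12 S1=-15 S2=21 S3=65 blocked=[1]
Op 12: conn=28 S1=-15 S2=21 S3=65 blocked=[1]
Op 13: conn=12 S1=-15 S2=5 S3=65 blocked=[1]
Op 14: conn=42 S1=-15 S2=5 S3=65 blocked=[1]

Answer: S1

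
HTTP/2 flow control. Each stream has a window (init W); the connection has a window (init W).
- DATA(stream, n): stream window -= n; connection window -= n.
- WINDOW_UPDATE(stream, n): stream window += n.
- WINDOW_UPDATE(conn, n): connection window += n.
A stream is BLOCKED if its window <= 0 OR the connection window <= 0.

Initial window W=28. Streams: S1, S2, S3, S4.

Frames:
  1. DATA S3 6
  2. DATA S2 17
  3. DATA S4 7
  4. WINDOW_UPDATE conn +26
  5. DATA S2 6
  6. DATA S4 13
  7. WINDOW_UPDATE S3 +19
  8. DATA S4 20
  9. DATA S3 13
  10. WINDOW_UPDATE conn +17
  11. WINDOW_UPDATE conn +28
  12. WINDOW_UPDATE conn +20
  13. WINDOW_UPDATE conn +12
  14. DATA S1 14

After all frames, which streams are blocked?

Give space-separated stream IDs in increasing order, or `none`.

Op 1: conn=22 S1=28 S2=28 S3=22 S4=28 blocked=[]
Op 2: conn=5 S1=28 S2=11 S3=22 S4=28 blocked=[]
Op 3: conn=-2 S1=28 S2=11 S3=22 S4=21 blocked=[1, 2, 3, 4]
Op 4: conn=24 S1=28 S2=11 S3=22 S4=21 blocked=[]
Op 5: conn=18 S1=28 S2=5 S3=22 S4=21 blocked=[]
Op 6: conn=5 S1=28 S2=5 S3=22 S4=8 blocked=[]
Op 7: conn=5 S1=28 S2=5 S3=41 S4=8 blocked=[]
Op 8: conn=-15 S1=28 S2=5 S3=41 S4=-12 blocked=[1, 2, 3, 4]
Op 9: conn=-28 S1=28 S2=5 S3=28 S4=-12 blocked=[1, 2, 3, 4]
Op 10: conn=-11 S1=28 S2=5 S3=28 S4=-12 blocked=[1, 2, 3, 4]
Op 11: conn=17 S1=28 S2=5 S3=28 S4=-12 blocked=[4]
Op 12: conn=37 S1=28 S2=5 S3=28 S4=-12 blocked=[4]
Op 13: conn=49 S1=28 S2=5 S3=28 S4=-12 blocked=[4]
Op 14: conn=35 S1=14 S2=5 S3=28 S4=-12 blocked=[4]

Answer: S4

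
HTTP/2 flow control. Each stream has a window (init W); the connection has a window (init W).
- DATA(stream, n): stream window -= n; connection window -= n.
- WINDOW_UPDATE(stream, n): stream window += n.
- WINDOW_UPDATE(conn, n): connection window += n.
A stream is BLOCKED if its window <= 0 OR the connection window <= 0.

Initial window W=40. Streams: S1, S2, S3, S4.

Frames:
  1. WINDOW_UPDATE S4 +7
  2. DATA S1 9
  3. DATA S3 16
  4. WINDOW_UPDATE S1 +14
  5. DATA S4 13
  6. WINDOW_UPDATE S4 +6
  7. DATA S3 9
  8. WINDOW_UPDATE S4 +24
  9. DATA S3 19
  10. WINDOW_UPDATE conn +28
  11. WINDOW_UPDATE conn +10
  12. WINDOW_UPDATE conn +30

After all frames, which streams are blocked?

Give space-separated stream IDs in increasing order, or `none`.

Answer: S3

Derivation:
Op 1: conn=40 S1=40 S2=40 S3=40 S4=47 blocked=[]
Op 2: conn=31 S1=31 S2=40 S3=40 S4=47 blocked=[]
Op 3: conn=15 S1=31 S2=40 S3=24 S4=47 blocked=[]
Op 4: conn=15 S1=45 S2=40 S3=24 S4=47 blocked=[]
Op 5: conn=2 S1=45 S2=40 S3=24 S4=34 blocked=[]
Op 6: conn=2 S1=45 S2=40 S3=24 S4=40 blocked=[]
Op 7: conn=-7 S1=45 S2=40 S3=15 S4=40 blocked=[1, 2, 3, 4]
Op 8: conn=-7 S1=45 S2=40 S3=15 S4=64 blocked=[1, 2, 3, 4]
Op 9: conn=-26 S1=45 S2=40 S3=-4 S4=64 blocked=[1, 2, 3, 4]
Op 10: conn=2 S1=45 S2=40 S3=-4 S4=64 blocked=[3]
Op 11: conn=12 S1=45 S2=40 S3=-4 S4=64 blocked=[3]
Op 12: conn=42 S1=45 S2=40 S3=-4 S4=64 blocked=[3]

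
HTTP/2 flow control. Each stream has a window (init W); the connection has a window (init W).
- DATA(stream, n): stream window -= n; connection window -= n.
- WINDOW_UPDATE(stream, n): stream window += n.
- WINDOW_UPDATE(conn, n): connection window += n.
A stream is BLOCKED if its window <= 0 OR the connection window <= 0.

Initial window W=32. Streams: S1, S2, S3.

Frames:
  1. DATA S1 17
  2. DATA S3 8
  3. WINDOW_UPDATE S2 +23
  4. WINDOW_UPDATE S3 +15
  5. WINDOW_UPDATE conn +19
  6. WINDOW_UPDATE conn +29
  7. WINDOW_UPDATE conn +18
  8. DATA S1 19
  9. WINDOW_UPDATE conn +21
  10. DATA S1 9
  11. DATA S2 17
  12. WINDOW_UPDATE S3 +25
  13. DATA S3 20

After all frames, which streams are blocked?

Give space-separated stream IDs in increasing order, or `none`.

Answer: S1

Derivation:
Op 1: conn=15 S1=15 S2=32 S3=32 blocked=[]
Op 2: conn=7 S1=15 S2=32 S3=24 blocked=[]
Op 3: conn=7 S1=15 S2=55 S3=24 blocked=[]
Op 4: conn=7 S1=15 S2=55 S3=39 blocked=[]
Op 5: conn=26 S1=15 S2=55 S3=39 blocked=[]
Op 6: conn=55 S1=15 S2=55 S3=39 blocked=[]
Op 7: conn=73 S1=15 S2=55 S3=39 blocked=[]
Op 8: conn=54 S1=-4 S2=55 S3=39 blocked=[1]
Op 9: conn=75 S1=-4 S2=55 S3=39 blocked=[1]
Op 10: conn=66 S1=-13 S2=55 S3=39 blocked=[1]
Op 11: conn=49 S1=-13 S2=38 S3=39 blocked=[1]
Op 12: conn=49 S1=-13 S2=38 S3=64 blocked=[1]
Op 13: conn=29 S1=-13 S2=38 S3=44 blocked=[1]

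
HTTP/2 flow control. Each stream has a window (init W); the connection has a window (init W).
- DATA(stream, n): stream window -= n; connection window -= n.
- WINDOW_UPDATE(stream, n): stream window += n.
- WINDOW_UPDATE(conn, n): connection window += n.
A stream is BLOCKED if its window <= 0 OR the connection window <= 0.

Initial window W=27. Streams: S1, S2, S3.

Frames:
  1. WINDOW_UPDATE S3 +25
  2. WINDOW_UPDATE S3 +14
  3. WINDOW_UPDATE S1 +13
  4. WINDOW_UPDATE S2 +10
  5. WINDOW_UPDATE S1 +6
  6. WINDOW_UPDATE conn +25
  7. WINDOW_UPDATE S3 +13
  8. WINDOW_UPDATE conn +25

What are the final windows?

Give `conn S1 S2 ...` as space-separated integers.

Answer: 77 46 37 79

Derivation:
Op 1: conn=27 S1=27 S2=27 S3=52 blocked=[]
Op 2: conn=27 S1=27 S2=27 S3=66 blocked=[]
Op 3: conn=27 S1=40 S2=27 S3=66 blocked=[]
Op 4: conn=27 S1=40 S2=37 S3=66 blocked=[]
Op 5: conn=27 S1=46 S2=37 S3=66 blocked=[]
Op 6: conn=52 S1=46 S2=37 S3=66 blocked=[]
Op 7: conn=52 S1=46 S2=37 S3=79 blocked=[]
Op 8: conn=77 S1=46 S2=37 S3=79 blocked=[]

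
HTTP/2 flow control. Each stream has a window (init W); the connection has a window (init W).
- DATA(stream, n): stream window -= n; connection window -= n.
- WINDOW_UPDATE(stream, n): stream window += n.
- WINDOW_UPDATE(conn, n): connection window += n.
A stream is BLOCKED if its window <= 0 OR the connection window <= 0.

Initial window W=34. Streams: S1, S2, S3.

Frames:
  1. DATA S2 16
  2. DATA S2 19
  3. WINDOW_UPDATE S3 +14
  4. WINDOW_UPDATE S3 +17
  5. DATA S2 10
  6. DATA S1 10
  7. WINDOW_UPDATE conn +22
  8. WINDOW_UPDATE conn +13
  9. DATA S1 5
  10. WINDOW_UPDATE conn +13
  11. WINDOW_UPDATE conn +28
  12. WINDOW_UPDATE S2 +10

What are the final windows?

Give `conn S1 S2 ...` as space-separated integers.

Op 1: conn=18 S1=34 S2=18 S3=34 blocked=[]
Op 2: conn=-1 S1=34 S2=-1 S3=34 blocked=[1, 2, 3]
Op 3: conn=-1 S1=34 S2=-1 S3=48 blocked=[1, 2, 3]
Op 4: conn=-1 S1=34 S2=-1 S3=65 blocked=[1, 2, 3]
Op 5: conn=-11 S1=34 S2=-11 S3=65 blocked=[1, 2, 3]
Op 6: conn=-21 S1=24 S2=-11 S3=65 blocked=[1, 2, 3]
Op 7: conn=1 S1=24 S2=-11 S3=65 blocked=[2]
Op 8: conn=14 S1=24 S2=-11 S3=65 blocked=[2]
Op 9: conn=9 S1=19 S2=-11 S3=65 blocked=[2]
Op 10: conn=22 S1=19 S2=-11 S3=65 blocked=[2]
Op 11: conn=50 S1=19 S2=-11 S3=65 blocked=[2]
Op 12: conn=50 S1=19 S2=-1 S3=65 blocked=[2]

Answer: 50 19 -1 65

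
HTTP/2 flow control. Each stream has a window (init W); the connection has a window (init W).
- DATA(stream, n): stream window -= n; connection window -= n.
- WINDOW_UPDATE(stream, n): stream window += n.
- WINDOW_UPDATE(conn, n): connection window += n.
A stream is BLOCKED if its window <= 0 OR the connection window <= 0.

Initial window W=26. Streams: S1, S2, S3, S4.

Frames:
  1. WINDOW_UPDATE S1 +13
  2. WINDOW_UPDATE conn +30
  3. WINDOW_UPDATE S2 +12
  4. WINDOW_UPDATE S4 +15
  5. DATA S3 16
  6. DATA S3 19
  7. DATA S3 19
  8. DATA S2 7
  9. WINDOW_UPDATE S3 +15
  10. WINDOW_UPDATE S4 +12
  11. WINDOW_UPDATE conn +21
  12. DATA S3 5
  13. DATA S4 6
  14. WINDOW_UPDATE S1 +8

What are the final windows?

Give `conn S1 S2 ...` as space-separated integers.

Answer: 5 47 31 -18 47

Derivation:
Op 1: conn=26 S1=39 S2=26 S3=26 S4=26 blocked=[]
Op 2: conn=56 S1=39 S2=26 S3=26 S4=26 blocked=[]
Op 3: conn=56 S1=39 S2=38 S3=26 S4=26 blocked=[]
Op 4: conn=56 S1=39 S2=38 S3=26 S4=41 blocked=[]
Op 5: conn=40 S1=39 S2=38 S3=10 S4=41 blocked=[]
Op 6: conn=21 S1=39 S2=38 S3=-9 S4=41 blocked=[3]
Op 7: conn=2 S1=39 S2=38 S3=-28 S4=41 blocked=[3]
Op 8: conn=-5 S1=39 S2=31 S3=-28 S4=41 blocked=[1, 2, 3, 4]
Op 9: conn=-5 S1=39 S2=31 S3=-13 S4=41 blocked=[1, 2, 3, 4]
Op 10: conn=-5 S1=39 S2=31 S3=-13 S4=53 blocked=[1, 2, 3, 4]
Op 11: conn=16 S1=39 S2=31 S3=-13 S4=53 blocked=[3]
Op 12: conn=11 S1=39 S2=31 S3=-18 S4=53 blocked=[3]
Op 13: conn=5 S1=39 S2=31 S3=-18 S4=47 blocked=[3]
Op 14: conn=5 S1=47 S2=31 S3=-18 S4=47 blocked=[3]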